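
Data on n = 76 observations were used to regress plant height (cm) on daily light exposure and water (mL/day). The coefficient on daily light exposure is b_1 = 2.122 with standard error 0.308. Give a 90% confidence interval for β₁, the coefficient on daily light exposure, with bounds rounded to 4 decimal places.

(1.6089, 2.6351)

df = n − k − 1 = 76 − 2 − 1 = 73.
t* = t_{0.05, 73} = 1.665996.
Margin = t* × SE = 1.665996 × 0.308 = 0.513127.
CI: 2.122 ± 0.513127 → (1.6089, 2.6351).
With 90% confidence, each one-unit increase in daily light exposure is associated with a change of between 1.6089 and 2.6351 cm in plant height, holding the other predictors fixed.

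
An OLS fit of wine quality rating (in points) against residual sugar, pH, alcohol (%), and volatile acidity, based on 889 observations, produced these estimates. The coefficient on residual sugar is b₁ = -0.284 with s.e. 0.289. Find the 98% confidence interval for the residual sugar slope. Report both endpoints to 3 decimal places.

df = n − k − 1 = 889 − 4 − 1 = 884.
t* = t_{0.01, 884} = 2.330574.
Margin = t* × SE = 2.330574 × 0.289 = 0.67354.
CI: -0.284 ± 0.67354 → (-0.958, 0.390).
With 98% confidence, each one-unit increase in residual sugar is associated with a change of between -0.958 and 0.390 points in wine quality rating, holding the other predictors fixed.

(-0.958, 0.390)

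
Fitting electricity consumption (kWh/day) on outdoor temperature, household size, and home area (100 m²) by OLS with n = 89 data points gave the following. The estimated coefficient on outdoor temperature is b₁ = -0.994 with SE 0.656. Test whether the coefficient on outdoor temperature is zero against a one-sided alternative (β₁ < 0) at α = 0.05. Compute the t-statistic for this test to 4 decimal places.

t = -1.5152

H₀: β₁ = 0 vs H₁: β₁ < 0.
t = (b₁ − β₁⁰)/SE = -0.994 / 0.656 = -1.5152.
df = n − k − 1 = 89 − 3 − 1 = 85.
One-sided p ≈ 0.0667, which is ≥ 0.05, so fail to reject H₀.
The data do not give significant evidence that the true slope on outdoor temperature is negative, holding the other predictors fixed.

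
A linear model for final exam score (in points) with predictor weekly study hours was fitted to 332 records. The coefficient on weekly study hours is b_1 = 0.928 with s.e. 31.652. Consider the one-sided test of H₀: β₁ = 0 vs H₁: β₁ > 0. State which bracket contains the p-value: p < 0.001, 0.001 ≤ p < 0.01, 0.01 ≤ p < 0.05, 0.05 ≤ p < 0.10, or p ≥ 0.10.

t = 0.928 / 31.652 = 0.029.
df = n − 2 = 332 − 2 = 330.
One-sided p = P(T_{330} > t) ≈ 0.4883.
So p ≥ 0.10.

p ≥ 0.10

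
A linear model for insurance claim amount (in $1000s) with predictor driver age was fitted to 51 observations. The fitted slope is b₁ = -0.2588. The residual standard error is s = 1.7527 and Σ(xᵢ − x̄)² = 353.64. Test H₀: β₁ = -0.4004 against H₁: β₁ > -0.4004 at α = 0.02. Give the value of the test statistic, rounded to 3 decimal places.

SE(b₁) = s/√Sₓₓ = 1.7527/√353.64 = 0.0932024.
t = (-0.2588 − (-0.4004)) / 0.0932024 = 1.519.
df = n − 2 = 49.
One-sided p ≈ 0.0676, which is ≥ 0.02, so fail to reject H₀.
The data do not give significant evidence that the true slope on driver age exceeds -0.4004 $1000s per unit.

t = 1.519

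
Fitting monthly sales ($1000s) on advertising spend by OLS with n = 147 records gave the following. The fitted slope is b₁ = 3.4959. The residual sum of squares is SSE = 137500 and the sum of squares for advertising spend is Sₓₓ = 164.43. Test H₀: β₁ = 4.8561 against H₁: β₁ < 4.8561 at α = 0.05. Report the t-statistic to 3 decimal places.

MSE = SSE/(n − 2) = 137500/145 = 948.276.
SE(b₁) = √(MSE/Sₓₓ) = √(948.276/164.43) = 2.40147.
t = (3.4959 − 4.8561) / 2.40147 = -0.566.
df = n − 2 = 145.
One-sided p ≈ 0.2860, which is ≥ 0.05, so fail to reject H₀.
The data do not give significant evidence that the true slope on advertising spend is below 4.8561 $1000s per unit.

t = -0.566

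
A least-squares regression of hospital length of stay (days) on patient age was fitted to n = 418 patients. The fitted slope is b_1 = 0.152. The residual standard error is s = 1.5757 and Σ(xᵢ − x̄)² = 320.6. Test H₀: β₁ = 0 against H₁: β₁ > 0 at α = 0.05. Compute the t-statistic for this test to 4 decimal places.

SE(b_1) = s/√Sₓₓ = 1.5757/√320.6 = 0.0880018.
t = 0.152 / 0.0880018 = 1.7272.
df = n − 2 = 416.
One-sided p ≈ 0.0424, which is < 0.05, so reject H₀.
There is evidence that the true slope on patient age is positive.

t = 1.7272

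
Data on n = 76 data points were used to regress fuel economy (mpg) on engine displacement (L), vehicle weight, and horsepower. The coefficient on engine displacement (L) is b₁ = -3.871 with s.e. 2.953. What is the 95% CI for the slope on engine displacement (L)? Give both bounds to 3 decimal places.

(-9.758, 2.016)

df = n − k − 1 = 76 − 3 − 1 = 72.
t* = t_{0.025, 72} = 1.993464.
Margin = t* × SE = 1.993464 × 2.953 = 5.88670.
CI: -3.871 ± 5.88670 → (-9.758, 2.016).
With 95% confidence, each one-unit increase in engine displacement (L) is associated with a change of between -9.758 and 2.016 mpg in fuel economy, holding the other predictors fixed.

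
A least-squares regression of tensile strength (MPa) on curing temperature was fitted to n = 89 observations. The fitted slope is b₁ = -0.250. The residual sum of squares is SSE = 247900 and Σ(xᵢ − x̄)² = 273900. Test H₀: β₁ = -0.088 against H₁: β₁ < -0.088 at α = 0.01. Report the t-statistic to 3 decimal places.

MSE = SSE/(n − 2) = 247900/87 = 2849.43.
SE(b₁) = √(MSE/Sₓₓ) = √(2849.43/273900) = 0.101996.
t = (-0.250 − (-0.088)) / 0.101996 = -1.588.
df = n − 2 = 87.
One-sided p ≈ 0.0579, which is ≥ 0.01, so fail to reject H₀.
The data do not give significant evidence that the true slope on curing temperature is below -0.088 MPa per unit.

t = -1.588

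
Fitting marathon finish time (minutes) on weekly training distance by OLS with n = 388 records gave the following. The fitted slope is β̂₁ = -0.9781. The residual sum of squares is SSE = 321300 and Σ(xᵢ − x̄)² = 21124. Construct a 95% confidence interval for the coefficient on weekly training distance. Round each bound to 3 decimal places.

MSE = SSE/(n − 2) = 321300/386 = 832.383.
SE(β̂₁) = √(MSE/Sₓₓ) = √(832.383/21124) = 0.198506.
df = n − 2 = 386.
t* = t_{0.025, 386} = 1.966129.
Margin = t* × SE = 1.966129 × 0.198506 = 0.39029.
CI: -0.9781 ± 0.39029 → (-1.368, -0.588).
With 95% confidence, each one-unit increase in weekly training distance is associated with a change of between -1.368 and -0.588 minutes in marathon finish time.

(-1.368, -0.588)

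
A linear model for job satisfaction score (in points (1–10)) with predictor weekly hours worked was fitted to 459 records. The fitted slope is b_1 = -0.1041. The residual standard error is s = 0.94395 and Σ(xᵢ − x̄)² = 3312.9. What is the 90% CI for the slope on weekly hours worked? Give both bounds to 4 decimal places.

(-0.1311, -0.0771)

SE(b_1) = s/√Sₓₓ = 0.94395/√3312.9 = 0.0164.
df = n − 2 = 457.
t* = t_{0.05, 457} = 1.648195.
Margin = t* × SE = 1.648195 × 0.0164 = 0.027030.
CI: -0.1041 ± 0.027030 → (-0.1311, -0.0771).
With 90% confidence, each one-unit increase in weekly hours worked is associated with a change of between -0.1311 and -0.0771 points (1–10) in job satisfaction score.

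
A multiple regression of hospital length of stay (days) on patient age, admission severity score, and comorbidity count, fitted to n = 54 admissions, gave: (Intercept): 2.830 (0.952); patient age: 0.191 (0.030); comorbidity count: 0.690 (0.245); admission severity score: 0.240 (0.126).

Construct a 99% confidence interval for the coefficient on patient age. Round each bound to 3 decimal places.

(0.111, 0.271)

Read off: b = 0.191, SE = 0.030 for patient age.
df = n − k − 1 = 54 − 3 − 1 = 50.
t* = t_{0.005, 50} = 2.677793.
Margin = t* × SE = 2.677793 × 0.030 = 0.08033.
CI: 0.191 ± 0.08033 → (0.111, 0.271).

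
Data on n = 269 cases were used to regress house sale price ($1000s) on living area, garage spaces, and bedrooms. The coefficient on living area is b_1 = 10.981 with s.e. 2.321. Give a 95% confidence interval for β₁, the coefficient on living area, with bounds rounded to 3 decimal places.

(6.411, 15.551)

df = n − k − 1 = 269 − 3 − 1 = 265.
t* = t_{0.025, 265} = 1.968956.
Margin = t* × SE = 1.968956 × 2.321 = 4.56995.
CI: 10.981 ± 4.56995 → (6.411, 15.551).
With 95% confidence, each one-unit increase in living area is associated with a change of between 6.411 and 15.551 $1000s in house sale price, holding the other predictors fixed.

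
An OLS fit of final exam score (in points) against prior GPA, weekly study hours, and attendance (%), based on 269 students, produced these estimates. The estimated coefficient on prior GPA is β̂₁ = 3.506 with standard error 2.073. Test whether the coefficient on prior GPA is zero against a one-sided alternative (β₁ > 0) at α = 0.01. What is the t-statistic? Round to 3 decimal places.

H₀: β₁ = 0 vs H₁: β₁ > 0.
t = (β̂₁ − β₁⁰)/SE = 3.506 / 2.073 = 1.691.
df = n − k − 1 = 269 − 3 − 1 = 265.
One-sided p ≈ 0.0460, which is ≥ 0.01, so fail to reject H₀.
The data do not give significant evidence that the true slope on prior GPA is positive, holding the other predictors fixed.

t = 1.691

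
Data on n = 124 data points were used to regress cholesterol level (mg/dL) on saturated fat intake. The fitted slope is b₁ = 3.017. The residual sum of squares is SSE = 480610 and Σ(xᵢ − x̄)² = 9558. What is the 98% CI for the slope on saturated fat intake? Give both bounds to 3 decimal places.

(1.504, 4.530)

MSE = SSE/(n − 2) = 480610/122 = 3939.43.
SE(b₁) = √(MSE/Sₓₓ) = √(3939.43/9558) = 0.641997.
df = n − 2 = 122.
t* = t_{0.01, 122} = 2.357302.
Margin = t* × SE = 2.357302 × 0.641997 = 1.51338.
CI: 3.017 ± 1.51338 → (1.504, 4.530).
With 98% confidence, each one-unit increase in saturated fat intake is associated with a change of between 1.504 and 4.530 mg/dL in cholesterol level.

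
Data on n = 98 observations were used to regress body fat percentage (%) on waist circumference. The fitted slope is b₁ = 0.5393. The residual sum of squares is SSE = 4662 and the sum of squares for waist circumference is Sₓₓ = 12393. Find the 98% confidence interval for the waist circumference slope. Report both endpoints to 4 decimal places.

(0.3912, 0.6874)

MSE = SSE/(n − 2) = 4662/96 = 48.5625.
SE(b₁) = √(MSE/Sₓₓ) = √(48.5625/12393) = 0.0625983.
df = n − 2 = 96.
t* = t_{0.01, 96} = 2.365821.
Margin = t* × SE = 2.365821 × 0.0625983 = 0.148096.
CI: 0.5393 ± 0.148096 → (0.3912, 0.6874).
With 98% confidence, each one-unit increase in waist circumference is associated with a change of between 0.3912 and 0.6874 % in body fat percentage.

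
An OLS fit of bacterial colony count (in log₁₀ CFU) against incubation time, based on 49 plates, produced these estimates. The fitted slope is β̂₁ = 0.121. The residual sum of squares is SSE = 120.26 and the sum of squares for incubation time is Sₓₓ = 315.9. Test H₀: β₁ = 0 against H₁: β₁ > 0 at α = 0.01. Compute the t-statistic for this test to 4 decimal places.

MSE = SSE/(n − 2) = 120.26/47 = 2.55872.
SE(β̂₁) = √(MSE/Sₓₓ) = √(2.55872/315.9) = 0.0899988.
t = 0.121 / 0.0899988 = 1.3445.
df = n − 2 = 47.
One-sided p ≈ 0.0926, which is ≥ 0.01, so fail to reject H₀.
The data do not give significant evidence that the true slope on incubation time is positive.

t = 1.3445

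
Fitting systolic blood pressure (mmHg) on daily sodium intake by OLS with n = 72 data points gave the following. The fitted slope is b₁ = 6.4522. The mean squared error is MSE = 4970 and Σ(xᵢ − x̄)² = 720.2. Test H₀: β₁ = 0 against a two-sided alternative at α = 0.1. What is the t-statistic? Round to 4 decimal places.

t = 2.4562

SE(b₁) = √(MSE/Sₓₓ) = √(4970/720.2) = 2.62695.
t = 6.4522 / 2.62695 = 2.4562.
df = n − 2 = 70.
Two-sided p ≈ 0.0165, which is < 0.1, so reject H₀.
There is evidence that daily sodium intake is associated with systolic blood pressure.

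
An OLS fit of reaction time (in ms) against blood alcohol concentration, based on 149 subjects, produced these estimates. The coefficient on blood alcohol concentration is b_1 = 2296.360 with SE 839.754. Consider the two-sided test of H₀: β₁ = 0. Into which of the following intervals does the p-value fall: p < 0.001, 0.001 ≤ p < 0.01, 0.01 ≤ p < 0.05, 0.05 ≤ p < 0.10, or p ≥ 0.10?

t = 2296.360 / 839.754 = 2.735.
df = n − 2 = 149 − 2 = 147.
Two-sided p = 2·P(T_{147} > |t|) ≈ 0.0070.
So 0.001 ≤ p < 0.01.

0.001 ≤ p < 0.01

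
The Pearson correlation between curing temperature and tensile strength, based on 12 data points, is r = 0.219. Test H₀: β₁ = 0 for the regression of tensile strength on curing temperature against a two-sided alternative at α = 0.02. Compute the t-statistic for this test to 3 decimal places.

t = 0.710

t = r·√(n − 2)/√(1 − r²) = 0.219·√10/√0.952039 = 0.710.
df = n − 2 = 10.
Two-sided p ≈ 0.4941, which is ≥ 0.02, so fail to reject H₀.
The data do not give significant evidence of a linear association between curing temperature and tensile strength.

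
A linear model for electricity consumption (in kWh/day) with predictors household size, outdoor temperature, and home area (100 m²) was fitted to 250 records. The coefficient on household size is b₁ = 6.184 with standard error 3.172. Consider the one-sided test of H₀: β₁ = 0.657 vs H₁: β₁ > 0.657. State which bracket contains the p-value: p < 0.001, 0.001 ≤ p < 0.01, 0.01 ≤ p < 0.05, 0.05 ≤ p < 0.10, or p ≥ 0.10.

t = (6.184 − 0.657) / 3.172 = 1.742.
df = n − k − 1 = 250 − 3 − 1 = 246.
One-sided p = P(T_{246} > t) ≈ 0.0413.
So 0.01 ≤ p < 0.05.

0.01 ≤ p < 0.05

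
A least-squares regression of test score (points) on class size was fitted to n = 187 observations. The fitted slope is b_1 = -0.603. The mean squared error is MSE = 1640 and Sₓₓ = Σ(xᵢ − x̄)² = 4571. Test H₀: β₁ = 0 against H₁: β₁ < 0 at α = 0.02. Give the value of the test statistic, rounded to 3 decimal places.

t = -1.007

SE(b_1) = √(MSE/Sₓₓ) = √(1640/4571) = 0.598986.
t = -0.603 / 0.598986 = -1.007.
df = n − 2 = 185.
One-sided p ≈ 0.1577, which is ≥ 0.02, so fail to reject H₀.
The data do not give significant evidence that the true slope on class size is negative.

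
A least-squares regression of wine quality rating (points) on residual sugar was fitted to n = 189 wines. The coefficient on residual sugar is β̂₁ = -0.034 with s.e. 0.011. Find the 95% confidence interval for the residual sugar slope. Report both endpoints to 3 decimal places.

(-0.056, -0.012)

df = n − 2 = 189 − 2 = 187.
t* = t_{0.025, 187} = 1.972731.
Margin = t* × SE = 1.972731 × 0.011 = 0.02170.
CI: -0.034 ± 0.02170 → (-0.056, -0.012).
With 95% confidence, each one-unit increase in residual sugar is associated with a change of between -0.056 and -0.012 points in wine quality rating.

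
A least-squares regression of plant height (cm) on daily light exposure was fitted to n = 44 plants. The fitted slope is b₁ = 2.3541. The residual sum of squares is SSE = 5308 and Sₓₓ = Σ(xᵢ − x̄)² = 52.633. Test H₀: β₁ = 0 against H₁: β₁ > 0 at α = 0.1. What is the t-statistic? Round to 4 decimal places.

t = 1.5192

MSE = SSE/(n − 2) = 5308/42 = 126.381.
SE(b₁) = √(MSE/Sₓₓ) = √(126.381/52.633) = 1.54957.
t = 2.3541 / 1.54957 = 1.5192.
df = n − 2 = 42.
One-sided p ≈ 0.0681, which is < 0.1, so reject H₀.
There is evidence that the true slope on daily light exposure is positive.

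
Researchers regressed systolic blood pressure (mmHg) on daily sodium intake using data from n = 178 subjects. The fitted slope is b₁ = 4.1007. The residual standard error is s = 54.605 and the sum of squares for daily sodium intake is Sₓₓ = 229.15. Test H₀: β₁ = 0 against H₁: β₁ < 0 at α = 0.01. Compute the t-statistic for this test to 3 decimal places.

t = 1.137

SE(b₁) = s/√Sₓₓ = 54.605/√229.15 = 3.60722.
t = 4.1007 / 3.60722 = 1.137.
df = n − 2 = 176.
One-sided p ≈ 0.8714, which is ≥ 0.01, so fail to reject H₀.
The data do not give significant evidence that the true slope on daily sodium intake is negative.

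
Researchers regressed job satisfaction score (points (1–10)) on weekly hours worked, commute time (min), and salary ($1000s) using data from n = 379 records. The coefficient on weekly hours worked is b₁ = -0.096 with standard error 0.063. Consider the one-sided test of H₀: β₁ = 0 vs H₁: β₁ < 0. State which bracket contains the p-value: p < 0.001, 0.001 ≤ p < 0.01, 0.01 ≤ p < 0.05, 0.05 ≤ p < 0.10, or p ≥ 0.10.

t = -0.096 / 0.063 = -1.524.
df = n − k − 1 = 379 − 3 − 1 = 375.
One-sided p = P(T_{375} < t) ≈ 0.0642.
So 0.05 ≤ p < 0.10.

0.05 ≤ p < 0.10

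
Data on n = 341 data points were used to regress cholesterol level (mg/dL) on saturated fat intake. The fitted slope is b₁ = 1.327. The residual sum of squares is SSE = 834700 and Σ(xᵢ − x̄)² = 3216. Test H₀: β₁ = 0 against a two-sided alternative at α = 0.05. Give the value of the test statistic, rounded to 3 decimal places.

t = 1.517

MSE = SSE/(n − 2) = 834700/339 = 2462.24.
SE(b₁) = √(MSE/Sₓₓ) = √(2462.24/3216) = 0.874999.
t = 1.327 / 0.874999 = 1.517.
df = n − 2 = 339.
Two-sided p ≈ 0.1303, which is ≥ 0.05, so fail to reject H₀.
The data do not give significant evidence of an association between saturated fat intake and cholesterol level.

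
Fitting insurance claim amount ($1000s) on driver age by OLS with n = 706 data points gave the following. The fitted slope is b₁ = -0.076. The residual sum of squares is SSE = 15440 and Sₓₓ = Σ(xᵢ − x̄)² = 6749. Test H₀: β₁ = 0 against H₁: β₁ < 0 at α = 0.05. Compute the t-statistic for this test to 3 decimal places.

t = -1.333

MSE = SSE/(n − 2) = 15440/704 = 21.9318.
SE(b₁) = √(MSE/Sₓₓ) = √(21.9318/6749) = 0.0570056.
t = -0.076 / 0.0570056 = -1.333.
df = n − 2 = 704.
One-sided p ≈ 0.0914, which is ≥ 0.05, so fail to reject H₀.
The data do not give significant evidence that the true slope on driver age is negative.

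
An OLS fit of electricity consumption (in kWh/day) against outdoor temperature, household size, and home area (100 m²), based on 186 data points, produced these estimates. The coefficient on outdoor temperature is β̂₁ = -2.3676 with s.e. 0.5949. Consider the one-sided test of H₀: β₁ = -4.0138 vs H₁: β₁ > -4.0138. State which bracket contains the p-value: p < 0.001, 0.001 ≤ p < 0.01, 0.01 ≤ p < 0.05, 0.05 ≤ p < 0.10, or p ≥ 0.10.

0.001 ≤ p < 0.01

t = (-2.3676 − (-4.0138)) / 0.5949 = 2.767.
df = n − k − 1 = 186 − 3 − 1 = 182.
One-sided p = P(T_{182} > t) ≈ 0.0031.
So 0.001 ≤ p < 0.01.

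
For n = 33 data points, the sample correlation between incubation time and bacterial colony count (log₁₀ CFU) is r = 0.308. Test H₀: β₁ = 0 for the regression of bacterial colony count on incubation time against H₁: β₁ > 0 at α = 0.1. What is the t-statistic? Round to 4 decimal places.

t = 1.8025

t = r·√(n − 2)/√(1 − r²) = 0.308·√31/√0.905136 = 1.8025.
df = n − 2 = 31.
One-sided p ≈ 0.0406, which is < 0.1, so reject H₀.
There is evidence of a linear association between incubation time and bacterial colony count.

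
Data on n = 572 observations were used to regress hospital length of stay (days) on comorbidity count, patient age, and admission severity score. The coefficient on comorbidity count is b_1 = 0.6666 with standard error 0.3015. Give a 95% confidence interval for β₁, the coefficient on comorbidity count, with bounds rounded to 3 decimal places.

df = n − k − 1 = 572 − 3 − 1 = 568.
t* = t_{0.025, 568} = 1.964149.
Margin = t* × SE = 1.964149 × 0.3015 = 0.59219.
CI: 0.6666 ± 0.59219 → (0.074, 1.259).
With 95% confidence, each one-unit increase in comorbidity count is associated with a change of between 0.074 and 1.259 days in hospital length of stay, holding the other predictors fixed.

(0.074, 1.259)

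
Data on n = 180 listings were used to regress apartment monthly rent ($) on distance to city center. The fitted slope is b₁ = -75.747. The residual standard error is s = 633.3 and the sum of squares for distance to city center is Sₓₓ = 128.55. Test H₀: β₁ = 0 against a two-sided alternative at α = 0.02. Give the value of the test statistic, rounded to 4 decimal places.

SE(b₁) = s/√Sₓₓ = 633.3/√128.55 = 55.8565.
t = -75.747 / 55.8565 = -1.3561.
df = n − 2 = 178.
Two-sided p ≈ 0.1768, which is ≥ 0.02, so fail to reject H₀.
The data do not give significant evidence of an association between distance to city center and apartment monthly rent.

t = -1.3561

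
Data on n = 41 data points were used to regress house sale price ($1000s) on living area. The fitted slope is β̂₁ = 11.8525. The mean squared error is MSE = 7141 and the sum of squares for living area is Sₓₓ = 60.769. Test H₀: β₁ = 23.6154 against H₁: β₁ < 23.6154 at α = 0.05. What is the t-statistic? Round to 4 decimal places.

SE(β̂₁) = √(MSE/Sₓₓ) = √(7141/60.769) = 10.8402.
t = (11.8525 − 23.6154) / 10.8402 = -1.0851.
df = n − 2 = 39.
One-sided p ≈ 0.1423, which is ≥ 0.05, so fail to reject H₀.
The data do not give significant evidence that the true slope on living area is below 23.6154 $1000s per unit.

t = -1.0851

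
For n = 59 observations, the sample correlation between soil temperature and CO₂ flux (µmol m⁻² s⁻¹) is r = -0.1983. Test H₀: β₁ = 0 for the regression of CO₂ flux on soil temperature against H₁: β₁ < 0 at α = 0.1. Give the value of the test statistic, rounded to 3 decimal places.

t = r·√(n − 2)/√(1 − r²) = -0.1983·√57/√0.960677 = -1.527.
df = n − 2 = 57.
One-sided p ≈ 0.0661, which is < 0.1, so reject H₀.
There is evidence of a linear association between soil temperature and CO₂ flux.

t = -1.527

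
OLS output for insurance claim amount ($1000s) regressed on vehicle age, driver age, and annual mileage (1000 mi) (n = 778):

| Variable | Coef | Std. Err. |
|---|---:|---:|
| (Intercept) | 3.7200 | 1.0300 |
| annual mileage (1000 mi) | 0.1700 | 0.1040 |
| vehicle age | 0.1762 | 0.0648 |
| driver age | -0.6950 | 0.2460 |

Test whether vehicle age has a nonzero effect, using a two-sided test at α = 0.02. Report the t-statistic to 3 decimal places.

Read off: b = 0.1762, SE = 0.0648 for vehicle age.
H₀: β₁ = 0 vs H₁: β₁ ≠ 0.
t = 0.1762 / 0.0648 = 2.719.
df = n − k − 1 = 778 − 3 − 1 = 774.
Two-sided p ≈ 0.0067, which is < 0.02, so reject H₀.
There is evidence that vehicle age is associated with insurance claim amount, holding the other predictors fixed.

t = 2.719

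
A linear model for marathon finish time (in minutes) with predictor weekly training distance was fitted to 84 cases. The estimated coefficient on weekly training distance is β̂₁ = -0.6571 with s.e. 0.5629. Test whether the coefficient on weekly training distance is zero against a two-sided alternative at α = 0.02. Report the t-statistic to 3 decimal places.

t = -1.167

H₀: β₁ = 0 vs H₁: β₁ ≠ 0.
t = (β̂₁ − β₁⁰)/SE = -0.6571 / 0.5629 = -1.167.
df = n − 2 = 84 − 2 = 82.
Two-sided p ≈ 0.2465, which is ≥ 0.02, so fail to reject H₀.
The data do not give significant evidence of an association between weekly training distance and marathon finish time.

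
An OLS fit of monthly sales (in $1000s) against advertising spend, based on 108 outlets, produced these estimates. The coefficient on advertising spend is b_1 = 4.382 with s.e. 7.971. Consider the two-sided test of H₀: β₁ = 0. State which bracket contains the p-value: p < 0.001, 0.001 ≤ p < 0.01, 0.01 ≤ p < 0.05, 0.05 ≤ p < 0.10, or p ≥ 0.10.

p ≥ 0.10

t = 4.382 / 7.971 = 0.550.
df = n − 2 = 108 − 2 = 106.
Two-sided p = 2·P(T_{106} > |t|) ≈ 0.5837.
So p ≥ 0.10.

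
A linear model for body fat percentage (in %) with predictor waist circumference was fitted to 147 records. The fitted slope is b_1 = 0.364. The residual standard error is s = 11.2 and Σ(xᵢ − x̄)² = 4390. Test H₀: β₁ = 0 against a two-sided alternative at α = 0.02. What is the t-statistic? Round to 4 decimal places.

SE(b_1) = s/√Sₓₓ = 11.2/√4390 = 0.169039.
t = 0.364 / 0.169039 = 2.1534.
df = n − 2 = 145.
Two-sided p ≈ 0.0329, which is ≥ 0.02, so fail to reject H₀.
The data do not give significant evidence of an association between waist circumference and body fat percentage.

t = 2.1534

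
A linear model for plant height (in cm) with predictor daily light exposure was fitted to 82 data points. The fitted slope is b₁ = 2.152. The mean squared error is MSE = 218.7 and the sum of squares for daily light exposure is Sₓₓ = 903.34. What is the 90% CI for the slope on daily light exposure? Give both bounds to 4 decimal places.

(1.3332, 2.9708)

SE(b₁) = √(MSE/Sₓₓ) = √(218.7/903.34) = 0.492038.
df = n − 2 = 80.
t* = t_{0.05, 80} = 1.664125.
Margin = t* × SE = 1.664125 × 0.492038 = 0.818813.
CI: 2.152 ± 0.818813 → (1.3332, 2.9708).
With 90% confidence, each one-unit increase in daily light exposure is associated with a change of between 1.3332 and 2.9708 cm in plant height.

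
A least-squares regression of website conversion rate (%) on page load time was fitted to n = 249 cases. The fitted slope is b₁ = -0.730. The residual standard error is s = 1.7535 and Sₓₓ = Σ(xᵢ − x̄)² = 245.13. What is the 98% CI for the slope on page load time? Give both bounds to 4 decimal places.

SE(b₁) = s/√Sₓₓ = 1.7535/√245.13 = 0.111997.
df = n − 2 = 247.
t* = t_{0.01, 247} = 2.34154.
Margin = t* × SE = 2.34154 × 0.111997 = 0.262246.
CI: -0.730 ± 0.262246 → (-0.9922, -0.4678).
With 98% confidence, each one-unit increase in page load time is associated with a change of between -0.9922 and -0.4678 % in website conversion rate.

(-0.9922, -0.4678)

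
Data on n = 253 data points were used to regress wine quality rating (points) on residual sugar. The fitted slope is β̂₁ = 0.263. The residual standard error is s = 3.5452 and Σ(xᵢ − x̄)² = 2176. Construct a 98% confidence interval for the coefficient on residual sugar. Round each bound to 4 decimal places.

(0.0851, 0.4409)

SE(β̂₁) = s/√Sₓₓ = 3.5452/√2176 = 0.0759996.
df = n − 2 = 251.
t* = t_{0.01, 251} = 2.341296.
Margin = t* × SE = 2.341296 × 0.0759996 = 0.177938.
CI: 0.263 ± 0.177938 → (0.0851, 0.4409).
With 98% confidence, each one-unit increase in residual sugar is associated with a change of between 0.0851 and 0.4409 points in wine quality rating.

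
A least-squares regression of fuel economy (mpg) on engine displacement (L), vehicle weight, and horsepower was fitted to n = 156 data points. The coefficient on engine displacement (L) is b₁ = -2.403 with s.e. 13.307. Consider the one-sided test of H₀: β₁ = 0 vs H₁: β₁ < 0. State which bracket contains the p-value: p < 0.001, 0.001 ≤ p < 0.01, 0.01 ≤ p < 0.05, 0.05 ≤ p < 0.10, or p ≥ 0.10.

p ≥ 0.10

t = -2.403 / 13.307 = -0.181.
df = n − k − 1 = 156 − 3 − 1 = 152.
One-sided p = P(T_{152} < t) ≈ 0.4285.
So p ≥ 0.10.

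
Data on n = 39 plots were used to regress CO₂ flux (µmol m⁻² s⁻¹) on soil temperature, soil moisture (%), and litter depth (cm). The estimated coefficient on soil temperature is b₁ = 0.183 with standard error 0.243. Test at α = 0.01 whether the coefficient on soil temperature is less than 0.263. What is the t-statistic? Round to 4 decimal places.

H₀: β₁ = 0.263 vs H₁: β₁ < 0.263.
t = (b₁ − β₁⁰)/SE = (0.183 − 0.263) / 0.243 = -0.3292.
df = n − k − 1 = 39 − 3 − 1 = 35.
One-sided p ≈ 0.3720, which is ≥ 0.01, so fail to reject H₀.
The data do not give significant evidence that the true slope on soil temperature is below 0.263 µmol m⁻² s⁻¹ per unit, holding the other predictors fixed.

t = -0.3292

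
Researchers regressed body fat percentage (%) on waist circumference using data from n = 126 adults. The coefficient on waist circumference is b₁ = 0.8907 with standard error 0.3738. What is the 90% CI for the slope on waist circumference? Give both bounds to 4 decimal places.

df = n − 2 = 126 − 2 = 124.
t* = t_{0.05, 124} = 1.657235.
Margin = t* × SE = 1.657235 × 0.3738 = 0.619474.
CI: 0.8907 ± 0.619474 → (0.2712, 1.5102).
With 90% confidence, each one-unit increase in waist circumference is associated with a change of between 0.2712 and 1.5102 % in body fat percentage.

(0.2712, 1.5102)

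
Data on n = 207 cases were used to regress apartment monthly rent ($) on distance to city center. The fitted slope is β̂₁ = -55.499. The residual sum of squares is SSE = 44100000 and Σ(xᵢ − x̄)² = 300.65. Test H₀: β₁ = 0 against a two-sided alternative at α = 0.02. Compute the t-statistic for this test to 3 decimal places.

MSE = SSE/(n − 2) = 44100000/205 = 215122.
SE(β̂₁) = √(MSE/Sₓₓ) = √(215122/300.65) = 26.7493.
t = -55.499 / 26.7493 = -2.075.
df = n − 2 = 205.
Two-sided p ≈ 0.0393, which is ≥ 0.02, so fail to reject H₀.
The data do not give significant evidence of an association between distance to city center and apartment monthly rent.

t = -2.075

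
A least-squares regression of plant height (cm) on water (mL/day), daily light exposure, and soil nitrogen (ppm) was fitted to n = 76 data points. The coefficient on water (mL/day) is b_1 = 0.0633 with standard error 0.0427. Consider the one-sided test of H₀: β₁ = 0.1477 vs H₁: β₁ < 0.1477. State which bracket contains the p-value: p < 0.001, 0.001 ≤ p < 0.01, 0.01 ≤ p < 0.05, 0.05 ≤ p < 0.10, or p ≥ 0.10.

t = (0.0633 − 0.1477) / 0.0427 = -1.977.
df = n − k − 1 = 76 − 3 − 1 = 72.
One-sided p = P(T_{72} < t) ≈ 0.0260.
So 0.01 ≤ p < 0.05.

0.01 ≤ p < 0.05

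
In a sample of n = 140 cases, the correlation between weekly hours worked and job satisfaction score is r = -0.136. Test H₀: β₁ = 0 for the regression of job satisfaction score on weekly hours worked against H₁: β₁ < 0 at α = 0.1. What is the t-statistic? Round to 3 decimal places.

t = r·√(n − 2)/√(1 − r²) = -0.136·√138/√0.981504 = -1.613.
df = n − 2 = 138.
One-sided p ≈ 0.0546, which is < 0.1, so reject H₀.
There is evidence of a linear association between weekly hours worked and job satisfaction score.

t = -1.613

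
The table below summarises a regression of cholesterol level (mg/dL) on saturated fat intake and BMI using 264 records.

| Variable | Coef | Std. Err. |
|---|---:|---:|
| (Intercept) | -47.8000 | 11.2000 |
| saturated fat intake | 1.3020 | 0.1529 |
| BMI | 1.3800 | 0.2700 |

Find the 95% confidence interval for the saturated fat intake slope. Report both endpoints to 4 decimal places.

Read off: b = 1.3020, SE = 0.1529 for saturated fat intake.
df = n − k − 1 = 264 − 2 − 1 = 261.
t* = t_{0.025, 261} = 1.969095.
Margin = t* × SE = 1.969095 × 0.1529 = 0.301075.
CI: 1.3020 ± 0.301075 → (1.0009, 1.6031).

(1.0009, 1.6031)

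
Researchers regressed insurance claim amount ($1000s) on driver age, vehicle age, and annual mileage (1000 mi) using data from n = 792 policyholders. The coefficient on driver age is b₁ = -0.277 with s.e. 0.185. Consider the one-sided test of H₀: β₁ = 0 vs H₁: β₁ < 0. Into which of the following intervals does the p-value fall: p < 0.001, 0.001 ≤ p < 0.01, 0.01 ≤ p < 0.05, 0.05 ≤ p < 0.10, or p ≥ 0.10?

t = -0.277 / 0.185 = -1.497.
df = n − k − 1 = 792 − 3 − 1 = 788.
One-sided p = P(T_{788} < t) ≈ 0.0674.
So 0.05 ≤ p < 0.10.

0.05 ≤ p < 0.10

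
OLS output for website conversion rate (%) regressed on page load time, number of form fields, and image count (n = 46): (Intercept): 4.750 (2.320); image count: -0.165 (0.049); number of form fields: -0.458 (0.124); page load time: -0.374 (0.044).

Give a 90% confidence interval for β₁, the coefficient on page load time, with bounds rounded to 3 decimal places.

(-0.448, -0.300)

Read off: b = -0.374, SE = 0.044 for page load time.
df = n − k − 1 = 46 − 3 − 1 = 42.
t* = t_{0.05, 42} = 1.681952.
Margin = t* × SE = 1.681952 × 0.044 = 0.07401.
CI: -0.374 ± 0.07401 → (-0.448, -0.300).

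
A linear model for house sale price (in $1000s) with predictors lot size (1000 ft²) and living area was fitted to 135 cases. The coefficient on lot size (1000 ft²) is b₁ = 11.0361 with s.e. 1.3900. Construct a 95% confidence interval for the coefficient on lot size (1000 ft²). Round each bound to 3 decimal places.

df = n − k − 1 = 135 − 2 − 1 = 132.
t* = t_{0.025, 132} = 1.978099.
Margin = t* × SE = 1.978099 × 1.3900 = 2.74956.
CI: 11.0361 ± 2.74956 → (8.287, 13.786).
With 95% confidence, each one-unit increase in lot size (1000 ft²) is associated with a change of between 8.287 and 13.786 $1000s in house sale price, holding the other predictors fixed.

(8.287, 13.786)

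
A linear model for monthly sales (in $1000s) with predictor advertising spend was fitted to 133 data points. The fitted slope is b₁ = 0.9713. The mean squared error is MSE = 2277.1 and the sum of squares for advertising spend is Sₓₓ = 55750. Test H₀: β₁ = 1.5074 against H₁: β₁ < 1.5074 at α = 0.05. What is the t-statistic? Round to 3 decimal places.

t = -2.653

SE(b₁) = √(MSE/Sₓₓ) = √(2277.1/55750) = 0.202101.
t = (0.9713 − 1.5074) / 0.202101 = -2.653.
df = n − 2 = 131.
One-sided p ≈ 0.0045, which is < 0.05, so reject H₀.
There is evidence that the true slope on advertising spend is below 1.5074 $1000s per unit.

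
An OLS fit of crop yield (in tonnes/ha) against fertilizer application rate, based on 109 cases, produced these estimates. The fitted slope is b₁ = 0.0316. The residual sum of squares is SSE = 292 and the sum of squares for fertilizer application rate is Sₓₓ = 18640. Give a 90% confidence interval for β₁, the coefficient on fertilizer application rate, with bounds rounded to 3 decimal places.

(0.012, 0.052)

MSE = SSE/(n − 2) = 292/107 = 2.72897.
SE(b₁) = √(MSE/Sₓₓ) = √(2.72897/18640) = 0.0120998.
df = n − 2 = 107.
t* = t_{0.05, 107} = 1.659219.
Margin = t* × SE = 1.659219 × 0.0120998 = 0.02008.
CI: 0.0316 ± 0.02008 → (0.012, 0.052).
With 90% confidence, each one-unit increase in fertilizer application rate is associated with a change of between 0.012 and 0.052 tonnes/ha in crop yield.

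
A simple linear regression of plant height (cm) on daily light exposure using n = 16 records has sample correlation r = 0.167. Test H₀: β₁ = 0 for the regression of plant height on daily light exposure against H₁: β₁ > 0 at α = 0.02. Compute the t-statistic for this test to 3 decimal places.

t = r·√(n − 2)/√(1 − r²) = 0.167·√14/√0.972111 = 0.634.
df = n − 2 = 14.
One-sided p ≈ 0.2682, which is ≥ 0.02, so fail to reject H₀.
The data do not give significant evidence of a linear association between daily light exposure and plant height.

t = 0.634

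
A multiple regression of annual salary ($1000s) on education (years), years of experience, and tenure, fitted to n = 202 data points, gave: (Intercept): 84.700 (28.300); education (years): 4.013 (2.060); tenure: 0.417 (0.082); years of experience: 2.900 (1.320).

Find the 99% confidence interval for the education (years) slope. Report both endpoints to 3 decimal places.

Read off: b = 4.013, SE = 2.060 for education (years).
df = n − k − 1 = 202 − 3 − 1 = 198.
t* = t_{0.005, 198} = 2.600887.
Margin = t* × SE = 2.600887 × 2.060 = 5.35783.
CI: 4.013 ± 5.35783 → (-1.345, 9.371).

(-1.345, 9.371)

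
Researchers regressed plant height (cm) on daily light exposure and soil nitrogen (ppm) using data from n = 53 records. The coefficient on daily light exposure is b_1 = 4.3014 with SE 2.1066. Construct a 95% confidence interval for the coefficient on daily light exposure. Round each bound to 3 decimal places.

df = n − k − 1 = 53 − 2 − 1 = 50.
t* = t_{0.025, 50} = 2.008559.
Margin = t* × SE = 2.008559 × 2.1066 = 4.23123.
CI: 4.3014 ± 4.23123 → (0.070, 8.533).
With 95% confidence, each one-unit increase in daily light exposure is associated with a change of between 0.070 and 8.533 cm in plant height, holding the other predictors fixed.

(0.070, 8.533)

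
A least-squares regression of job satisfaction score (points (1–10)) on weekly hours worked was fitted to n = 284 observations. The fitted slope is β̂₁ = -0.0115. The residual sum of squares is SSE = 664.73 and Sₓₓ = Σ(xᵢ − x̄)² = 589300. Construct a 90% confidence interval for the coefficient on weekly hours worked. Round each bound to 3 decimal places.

(-0.015, -0.008)

MSE = SSE/(n − 2) = 664.73/282 = 2.3572.
SE(β̂₁) = √(MSE/Sₓₓ) = √(2.3572/589300) = 0.002.
df = n − 2 = 282.
t* = t_{0.05, 282} = 1.650275.
Margin = t* × SE = 1.650275 × 0.002 = 0.00330.
CI: -0.0115 ± 0.00330 → (-0.015, -0.008).
With 90% confidence, each one-unit increase in weekly hours worked is associated with a change of between -0.015 and -0.008 points (1–10) in job satisfaction score.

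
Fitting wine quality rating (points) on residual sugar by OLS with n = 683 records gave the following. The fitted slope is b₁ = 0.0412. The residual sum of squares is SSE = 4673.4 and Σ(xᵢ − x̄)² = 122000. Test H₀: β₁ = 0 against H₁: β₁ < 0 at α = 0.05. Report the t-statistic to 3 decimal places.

MSE = SSE/(n − 2) = 4673.4/681 = 6.86256.
SE(b₁) = √(MSE/Sₓₓ) = √(6.86256/122000) = 0.00750003.
t = 0.0412 / 0.00750003 = 5.493.
df = n − 2 = 681.
One-sided p ≈ 1.0000, which is ≥ 0.05, so fail to reject H₀.
The data do not give significant evidence that the true slope on residual sugar is negative.

t = 5.493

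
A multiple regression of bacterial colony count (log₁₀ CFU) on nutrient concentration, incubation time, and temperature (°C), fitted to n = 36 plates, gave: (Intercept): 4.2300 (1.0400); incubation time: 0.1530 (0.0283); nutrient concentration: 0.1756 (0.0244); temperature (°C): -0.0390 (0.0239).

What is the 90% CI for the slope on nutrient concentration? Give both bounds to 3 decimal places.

Read off: b = 0.1756, SE = 0.0244 for nutrient concentration.
df = n − k − 1 = 36 − 3 − 1 = 32.
t* = t_{0.05, 32} = 1.693889.
Margin = t* × SE = 1.693889 × 0.0244 = 0.04133.
CI: 0.1756 ± 0.04133 → (0.134, 0.217).

(0.134, 0.217)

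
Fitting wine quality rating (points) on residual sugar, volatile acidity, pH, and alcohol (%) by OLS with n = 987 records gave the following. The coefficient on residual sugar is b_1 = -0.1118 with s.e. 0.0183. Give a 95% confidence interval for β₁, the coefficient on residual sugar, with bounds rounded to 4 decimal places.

df = n − k − 1 = 987 − 4 − 1 = 982.
t* = t_{0.025, 982} = 1.962383.
Margin = t* × SE = 1.962383 × 0.0183 = 0.035912.
CI: -0.1118 ± 0.035912 → (-0.1477, -0.0759).
With 95% confidence, each one-unit increase in residual sugar is associated with a change of between -0.1477 and -0.0759 points in wine quality rating, holding the other predictors fixed.

(-0.1477, -0.0759)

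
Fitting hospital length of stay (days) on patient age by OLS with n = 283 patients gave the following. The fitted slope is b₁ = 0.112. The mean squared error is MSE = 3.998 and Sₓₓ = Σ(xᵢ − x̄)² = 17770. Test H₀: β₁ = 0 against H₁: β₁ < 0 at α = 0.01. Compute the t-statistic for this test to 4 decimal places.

t = 7.4669

SE(b₁) = √(MSE/Sₓₓ) = √(3.998/17770) = 0.0149995.
t = 0.112 / 0.0149995 = 7.4669.
df = n − 2 = 281.
One-sided p ≈ 1.0000, which is ≥ 0.01, so fail to reject H₀.
The data do not give significant evidence that the true slope on patient age is negative.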